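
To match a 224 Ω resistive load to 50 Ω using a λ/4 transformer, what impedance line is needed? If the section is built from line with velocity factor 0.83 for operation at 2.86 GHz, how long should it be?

Z_qwt ≈ 106 Ω; length ≈ 2.18 cm

Z_qwt = √(Z_0·R_L) = √(50 × 224) = √11200
λ = 0.83·c/f = 0.0871 m, so l = λ/4 = 0.0218 m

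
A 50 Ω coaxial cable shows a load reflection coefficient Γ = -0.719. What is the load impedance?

Z_L ≈ 8.17 Ω

Z_L = Z_0·(1 + Γ)/(1 − Γ) = 50·(0.281)/(1.72)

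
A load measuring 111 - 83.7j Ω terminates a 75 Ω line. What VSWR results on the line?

Γ = (Z_L − Z_0)/(Z_L + Z_0) = (36 − j83.7)/(186 − j83.7)
|Γ| = 91.1/204 = 0.447
VSWR = (1 + |Γ|)/(1 − |Γ|) = 1.45/0.553

VSWR ≈ 2.61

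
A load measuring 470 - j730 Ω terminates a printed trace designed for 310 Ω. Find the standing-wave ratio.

Γ = (Z_L − Z_0)/(Z_L + Z_0) = (160 − j730)/(780 − j730)
|Γ| = 747/1070 = 0.7
VSWR = (1 + |Γ|)/(1 − |Γ|) = 1.7/0.3

VSWR ≈ 5.66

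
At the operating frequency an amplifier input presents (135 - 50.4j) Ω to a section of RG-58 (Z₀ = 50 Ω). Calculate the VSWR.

Γ = (Z_L − Z_0)/(Z_L + Z_0) = (85 − j50.4)/(185 − j50.4)
|Γ| = 98.8/192 = 0.515
VSWR = (1 + |Γ|)/(1 − |Γ|) = 1.52/0.485

VSWR ≈ 3.13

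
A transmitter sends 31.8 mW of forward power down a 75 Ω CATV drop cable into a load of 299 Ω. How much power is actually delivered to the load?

Γ = (299 − 75)/(299 + 75) = 0.599
|Γ|² = 0.359
P_refl = |Γ|²·P_inc = 11.4 mW, P_del = (1 − |Γ|²)·P_inc = 20.4 mW

P_delivered ≈ 20.4 mW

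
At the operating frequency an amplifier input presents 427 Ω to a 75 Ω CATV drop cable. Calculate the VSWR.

VSWR ≈ 5.69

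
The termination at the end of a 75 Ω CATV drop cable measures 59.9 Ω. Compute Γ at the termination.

Γ = -0.112

Γ = (Z_L − Z_0)/(Z_L + Z_0) = (59.9 − 75)/(59.9 + 75) = -15.1/134.9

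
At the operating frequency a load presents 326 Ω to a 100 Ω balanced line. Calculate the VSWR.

Γ = (326 − 100)/(326 + 100) = 0.531
VSWR = (1 + 0.531)/(1 − 0.531)

VSWR ≈ 3.26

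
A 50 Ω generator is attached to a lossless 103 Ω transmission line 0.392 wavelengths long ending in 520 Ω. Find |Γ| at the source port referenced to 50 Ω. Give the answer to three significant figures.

|Γ| ≈ 0.761

βl = 2π × 0.392 = 141°
tan(βl) = -0.806
Z_in = Z_0·(Z_L + jZ_0·tanβl)/(Z_0 + jZ_L·tanβl) = 48.8 + j116 Ω
Γ_s = (Z_in − Z_s)/(Z_in + Z_s) = (-1.17 + j116)/(98.8 + j116), |Γ_s| = 0.761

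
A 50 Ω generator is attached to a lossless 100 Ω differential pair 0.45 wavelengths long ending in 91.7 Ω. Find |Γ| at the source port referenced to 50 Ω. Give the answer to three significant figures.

|Γ| ≈ 0.303

βl = 2π × 0.45 = 162°
tan(βl) = -0.325
Z_in = Z_0·(Z_L + jZ_0·tanβl)/(Z_0 + jZ_L·tanβl) = 93.1 − j4.75 Ω
Γ_s = (Z_in − Z_s)/(Z_in + Z_s) = (43.1 − j4.75)/(143 − j4.75), |Γ_s| = 0.303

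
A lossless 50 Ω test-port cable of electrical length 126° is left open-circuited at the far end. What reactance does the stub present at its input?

tan(βl) = -1.38
For an open-circuited stub, Z_in = −jZ_0·cot(βl) = −jZ_0/tan(βl)

X_in ≈ 36.3 Ω (inductive)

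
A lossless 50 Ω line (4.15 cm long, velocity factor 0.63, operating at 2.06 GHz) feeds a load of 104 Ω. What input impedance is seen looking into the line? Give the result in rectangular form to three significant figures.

λ = v/f = 0.63·c / 2.06 GHz = 0.0917 m
βl = 2π·l/λ = 2π × 0.452 = 163°
tan(βl) = tan(163°) = -0.309
Z_in = Z_0·(Z_L + jZ_0·tanβl)/(Z_0 + jZ_L·tanβl)
     = 50·(104 − j15.4)/(50 − j32.1)

Z_in ≈ 80.6 + j36.4 Ω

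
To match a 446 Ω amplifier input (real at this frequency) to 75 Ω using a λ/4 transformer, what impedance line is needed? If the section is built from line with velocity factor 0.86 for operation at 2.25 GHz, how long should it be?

Z_qwt = √(Z_0·R_L) = √(75 × 446) = √33450
λ = 0.86·c/f = 0.115 m, so l = λ/4 = 0.0287 m

Z_qwt ≈ 183 Ω; length ≈ 2.87 cm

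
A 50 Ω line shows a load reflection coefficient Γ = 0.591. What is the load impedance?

Z_L ≈ 194 Ω

Z_L = Z_0·(1 + Γ)/(1 − Γ) = 50·(1.59)/(0.409)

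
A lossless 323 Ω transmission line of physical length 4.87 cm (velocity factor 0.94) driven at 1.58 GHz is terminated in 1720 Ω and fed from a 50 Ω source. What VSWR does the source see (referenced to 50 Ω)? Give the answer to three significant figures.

λ = v/f = 0.94·c / 1.58 GHz = 0.178 m
βl = 2π·l/λ = 2π × 0.273 = 98.2°
tan(βl) = -6.91
Z_in = Z_0·(Z_L + jZ_0·tanβl)/(Z_0 + jZ_L·tanβl) = 61.9 + j45 Ω
Γ_s = (Z_in − Z_s)/(Z_in + Z_s) = (11.9 + j45)/(112 + j45), |Γ_s| = 0.386
VSWR = (1 + |Γ_s|)/(1 − |Γ_s|)

VSWR ≈ 2.26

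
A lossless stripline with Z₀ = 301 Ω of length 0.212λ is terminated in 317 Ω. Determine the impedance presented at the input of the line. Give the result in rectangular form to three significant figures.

βl = 2π × 0.212 = 76.3°
tan(βl) = tan(76.3°) = 4.11
Z_in = Z_0·(Z_L + jZ_0·tanβl)/(Z_0 + jZ_L·tanβl)
     = 301·(317 + j1240)/(301 + j1300)

Z_in ≈ 287 − j6.84 Ω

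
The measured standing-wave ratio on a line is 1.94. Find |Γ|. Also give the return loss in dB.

|Γ| ≈ 0.32; return loss ≈ 9.9 dB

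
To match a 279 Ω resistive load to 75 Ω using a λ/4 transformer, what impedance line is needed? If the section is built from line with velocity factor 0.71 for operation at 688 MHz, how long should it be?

Z_qwt ≈ 145 Ω; length ≈ 7.74 cm

Z_qwt = √(Z_0·R_L) = √(75 × 279) = √20920
λ = 0.71·c/f = 0.31 m, so l = λ/4 = 0.0774 m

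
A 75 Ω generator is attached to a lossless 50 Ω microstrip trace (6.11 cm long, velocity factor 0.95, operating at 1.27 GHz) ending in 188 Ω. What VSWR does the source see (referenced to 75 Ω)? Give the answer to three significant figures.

λ = v/f = 0.95·c / 1.27 GHz = 0.224 m
βl = 2π·l/λ = 2π × 0.272 = 98°
tan(βl) = -7.1
Z_in = Z_0·(Z_L + jZ_0·tanβl)/(Z_0 + jZ_L·tanβl) = 13.5 + j6.54 Ω
Γ_s = (Z_in − Z_s)/(Z_in + Z_s) = (-61.5 + j6.54)/(88.5 + j6.54), |Γ_s| = 0.696
VSWR = (1 + |Γ_s|)/(1 − |Γ_s|)

VSWR ≈ 5.58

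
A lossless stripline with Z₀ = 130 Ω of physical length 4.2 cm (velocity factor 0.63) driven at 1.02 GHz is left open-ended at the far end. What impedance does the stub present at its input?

λ = v/f = 0.63·c / 1.02 GHz = 0.185 m
βl = 2π·l/λ = 2π × 0.227 = 81.6°
tan(βl) = 6.77
For an open-ended stub, Z_in = −jZ_0·cot(βl) = −jZ_0/tan(βl)

Z_in ≈ −j19.2 Ω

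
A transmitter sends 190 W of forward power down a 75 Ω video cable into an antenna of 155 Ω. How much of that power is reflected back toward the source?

Γ = (155 − 75)/(155 + 75) = 0.348
|Γ|² = 0.121
P_refl = |Γ|²·P_inc = 23 W, P_del = (1 − |Γ|²)·P_inc = 167 W

P_reflected ≈ 23 W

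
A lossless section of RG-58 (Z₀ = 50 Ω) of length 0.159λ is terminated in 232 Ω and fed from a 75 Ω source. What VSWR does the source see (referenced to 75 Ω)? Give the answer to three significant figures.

VSWR ≈ 5.85

βl = 2π × 0.159 = 57.2°
tan(βl) = 1.55
Z_in = Z_0·(Z_L + jZ_0·tanβl)/(Z_0 + jZ_L·tanβl) = 15 − j30.1 Ω
Γ_s = (Z_in − Z_s)/(Z_in + Z_s) = (-60 − j30.1)/(90 − j30.1), |Γ_s| = 0.708
VSWR = (1 + |Γ_s|)/(1 − |Γ_s|)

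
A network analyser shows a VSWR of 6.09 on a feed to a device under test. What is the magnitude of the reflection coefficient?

|Γ| ≈ 0.718

|Γ| = (S − 1)/(S + 1) = (6.09 − 1)/(6.09 + 1) = 5.09/7.09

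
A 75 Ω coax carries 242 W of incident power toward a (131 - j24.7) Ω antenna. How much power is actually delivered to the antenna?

|Γ| = |(56 − j24.7)/(206 − j24.7)| = 0.295
|Γ|² = 0.087
P_refl = |Γ|²·P_inc = 21.1 W, P_del = (1 − |Γ|²)·P_inc = 221 W

P_delivered ≈ 221 W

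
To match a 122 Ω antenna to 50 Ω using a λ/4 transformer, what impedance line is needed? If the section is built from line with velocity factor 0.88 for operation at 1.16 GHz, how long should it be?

Z_qwt = √(Z_0·R_L) = √(50 × 122) = √6100
λ = 0.88·c/f = 0.228 m, so l = λ/4 = 0.0569 m

Z_qwt ≈ 78.1 Ω; length ≈ 5.69 cm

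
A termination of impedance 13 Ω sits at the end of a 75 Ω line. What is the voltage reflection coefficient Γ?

Γ = -0.705

Γ = (Z_L − Z_0)/(Z_L + Z_0) = (13 − 75)/(13 + 75) = -62/88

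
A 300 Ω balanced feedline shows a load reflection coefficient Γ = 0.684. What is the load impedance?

Z_L ≈ 1600 Ω

Z_L = Z_0·(1 + Γ)/(1 − Γ) = 300·(1.68)/(0.316)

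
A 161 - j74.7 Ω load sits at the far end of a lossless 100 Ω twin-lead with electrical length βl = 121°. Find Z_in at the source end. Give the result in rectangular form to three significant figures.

Z_in ≈ 83.8 + j67.7 Ω

tan(βl) = tan(121°) = -1.66
Z_in = Z_0·(Z_L + jZ_0·tanβl)/(Z_0 + jZ_L·tanβl)
     = 100·(161 − j241)/(-24.3 − j268)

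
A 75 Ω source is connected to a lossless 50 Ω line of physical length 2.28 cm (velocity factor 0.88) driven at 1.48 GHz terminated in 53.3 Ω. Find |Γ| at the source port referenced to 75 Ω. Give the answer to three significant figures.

λ = v/f = 0.88·c / 1.48 GHz = 0.178 m
βl = 2π·l/λ = 2π × 0.128 = 46°
tan(βl) = 1.04
Z_in = Z_0·(Z_L + jZ_0·tanβl)/(Z_0 + jZ_L·tanβl) = 49.8 − j3.18 Ω
Γ_s = (Z_in − Z_s)/(Z_in + Z_s) = (-25.2 − j3.18)/(125 − j3.18), |Γ_s| = 0.204

|Γ| ≈ 0.204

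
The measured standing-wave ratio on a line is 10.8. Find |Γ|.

|Γ| = (S − 1)/(S + 1) = (10.8 − 1)/(10.8 + 1) = 9.8/11.8

|Γ| ≈ 0.831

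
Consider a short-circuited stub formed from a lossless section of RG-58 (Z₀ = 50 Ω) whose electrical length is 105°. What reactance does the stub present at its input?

X_in ≈ -187 Ω (capacitive)

tan(βl) = -3.73
For a short-circuited stub, Z_in = jZ_0·tan(βl)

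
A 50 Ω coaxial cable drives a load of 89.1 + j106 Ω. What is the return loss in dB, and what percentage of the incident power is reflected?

RL ≈ 3.79 dB; 41.7% of incident power reflected

Γ = (39.1 + j106)/(139.1 + j106), |Γ| = 0.646
RL = −20·log₁₀(0.646) = 3.79 dB
P_refl/P_inc = |Γ|² = 0.417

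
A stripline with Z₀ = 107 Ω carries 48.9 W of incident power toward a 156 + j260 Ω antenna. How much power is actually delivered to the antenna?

|Γ| = |(49 + j260)/(263 + j260)| = 0.715
|Γ|² = 0.512
P_refl = |Γ|²·P_inc = 25 W, P_del = (1 − |Γ|²)·P_inc = 23.9 W

P_delivered ≈ 23.9 W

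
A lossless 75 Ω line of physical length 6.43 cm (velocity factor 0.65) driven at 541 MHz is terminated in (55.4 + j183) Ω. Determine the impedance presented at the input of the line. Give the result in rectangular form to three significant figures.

Z_in ≈ 15.6 − j77.6 Ω

λ = v/f = 0.65·c / 541 MHz = 0.36 m
βl = 2π·l/λ = 2π × 0.178 = 64.2°
tan(βl) = tan(64.2°) = 2.07
Z_in = Z_0·(Z_L + jZ_0·tanβl)/(Z_0 + jZ_L·tanβl)
     = 75·(55.4 + j338)/(-304 + j115)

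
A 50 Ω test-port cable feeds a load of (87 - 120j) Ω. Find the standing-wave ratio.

Γ = (Z_L − Z_0)/(Z_L + Z_0) = (37 − j120)/(137 − j120)
|Γ| = 126/182 = 0.69
VSWR = (1 + |Γ|)/(1 − |Γ|) = 1.69/0.31

VSWR ≈ 5.44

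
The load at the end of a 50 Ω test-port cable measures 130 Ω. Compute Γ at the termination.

Γ = 0.444

Γ = (Z_L − Z_0)/(Z_L + Z_0) = (130 − 50)/(130 + 50) = 80/180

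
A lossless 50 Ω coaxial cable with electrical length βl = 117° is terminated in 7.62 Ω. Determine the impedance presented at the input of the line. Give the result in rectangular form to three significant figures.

tan(βl) = tan(117°) = -1.96
Z_in = Z_0·(Z_L + jZ_0·tanβl)/(Z_0 + jZ_L·tanβl)
     = 50·(7.62 − j98.1)/(50 − j15)

Z_in ≈ 33.9 − j88 Ω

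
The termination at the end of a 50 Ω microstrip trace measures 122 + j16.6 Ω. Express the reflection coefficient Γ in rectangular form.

Γ = (Z_L − Z_0)/(Z_L + Z_0) = (72 + j16.6)/(172 + j16.6)

Γ ≈ 0.424 + j0.0556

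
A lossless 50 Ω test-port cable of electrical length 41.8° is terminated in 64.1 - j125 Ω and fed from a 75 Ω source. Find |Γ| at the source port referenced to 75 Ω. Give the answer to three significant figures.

tan(βl) = 0.894
Z_in = Z_0·(Z_L + jZ_0·tanβl)/(Z_0 + jZ_L·tanβl) = 9.79 − j28.3 Ω
Γ_s = (Z_in − Z_s)/(Z_in + Z_s) = (-65.2 − j28.3)/(84.8 − j28.3), |Γ_s| = 0.795

|Γ| ≈ 0.795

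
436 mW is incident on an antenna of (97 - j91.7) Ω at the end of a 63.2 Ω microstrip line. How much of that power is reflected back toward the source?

|Γ| = |(33.8 − j91.7)/(160.2 − j91.7)| = 0.529
|Γ|² = 0.28
P_refl = |Γ|²·P_inc = 122 mW, P_del = (1 − |Γ|²)·P_inc = 314 mW

P_reflected ≈ 122 mW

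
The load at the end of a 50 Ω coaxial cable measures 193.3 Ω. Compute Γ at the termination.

Γ = (Z_L − Z_0)/(Z_L + Z_0) = (193.3 − 50)/(193.3 + 50) = 143.3/243.3

Γ = 0.589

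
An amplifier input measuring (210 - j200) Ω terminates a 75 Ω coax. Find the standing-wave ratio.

VSWR ≈ 5.52

Γ = (Z_L − Z_0)/(Z_L + Z_0) = (135 − j200)/(285 − j200)
|Γ| = 241/348 = 0.693
VSWR = (1 + |Γ|)/(1 − |Γ|) = 1.69/0.307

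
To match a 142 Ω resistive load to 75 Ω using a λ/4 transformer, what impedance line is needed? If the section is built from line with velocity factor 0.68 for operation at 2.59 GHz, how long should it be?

Z_qwt ≈ 103 Ω; length ≈ 1.97 cm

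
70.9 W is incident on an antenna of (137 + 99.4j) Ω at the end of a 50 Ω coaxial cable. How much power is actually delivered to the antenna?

P_delivered ≈ 43.3 W

|Γ| = |(87 + j99.4)/(187 + j99.4)| = 0.624
|Γ|² = 0.389
P_refl = |Γ|²·P_inc = 27.6 W, P_del = (1 − |Γ|²)·P_inc = 43.3 W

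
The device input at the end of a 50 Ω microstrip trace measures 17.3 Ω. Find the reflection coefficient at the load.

Γ = -0.486

Γ = (Z_L − Z_0)/(Z_L + Z_0) = (17.3 − 50)/(17.3 + 50) = -32.7/67.3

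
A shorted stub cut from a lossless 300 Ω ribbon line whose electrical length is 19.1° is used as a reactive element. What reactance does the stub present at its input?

X_in ≈ 104 Ω (inductive)

tan(βl) = 0.346
For a shorted stub, Z_in = jZ_0·tan(βl)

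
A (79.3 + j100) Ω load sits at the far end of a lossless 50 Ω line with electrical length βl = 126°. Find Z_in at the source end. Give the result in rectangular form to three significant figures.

tan(βl) = tan(126°) = -1.38
Z_in = Z_0·(Z_L + jZ_0·tanβl)/(Z_0 + jZ_L·tanβl)
     = 50·(79.3 + j31.2)/(188 − j109)

Z_in ≈ 12.2 + j15.4 Ω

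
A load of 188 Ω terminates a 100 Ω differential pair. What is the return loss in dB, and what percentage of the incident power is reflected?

RL ≈ 10.3 dB; 9.34% of incident power reflected

Γ = (188 − 100)/(188 + 100) = 0.306
RL = −20·log₁₀(0.306) = 10.3 dB
P_refl/P_inc = |Γ|² = 0.0934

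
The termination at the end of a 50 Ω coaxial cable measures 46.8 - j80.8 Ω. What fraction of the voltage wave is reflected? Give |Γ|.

|Γ| ≈ 0.641

Γ = (Z_L − Z_0)/(Z_L + Z_0) = (-3.2 − j80.8)/(96.8 − j80.8)
|Γ| = 80.9/126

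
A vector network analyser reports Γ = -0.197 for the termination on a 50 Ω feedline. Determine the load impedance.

Z_L ≈ 33.5 Ω

Z_L = Z_0·(1 + Γ)/(1 − Γ) = 50·(0.803)/(1.2)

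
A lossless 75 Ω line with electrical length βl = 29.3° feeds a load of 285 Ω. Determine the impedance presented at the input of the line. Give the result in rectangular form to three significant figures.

tan(βl) = tan(29.3°) = 0.561
Z_in = Z_0·(Z_L + jZ_0·tanβl)/(Z_0 + jZ_L·tanβl)
     = 75·(285 + j42.1)/(75 + j160)

Z_in ≈ 67.6 − j102 Ω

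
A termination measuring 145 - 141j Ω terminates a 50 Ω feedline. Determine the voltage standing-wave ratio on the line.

Γ = (Z_L − Z_0)/(Z_L + Z_0) = (95 − j141)/(195 − j141)
|Γ| = 170/241 = 0.707
VSWR = (1 + |Γ|)/(1 − |Γ|) = 1.71/0.293

VSWR ≈ 5.82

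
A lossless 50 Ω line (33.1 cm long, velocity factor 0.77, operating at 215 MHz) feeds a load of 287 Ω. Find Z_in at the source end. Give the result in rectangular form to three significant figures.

λ = v/f = 0.77·c / 215 MHz = 1.07 m
βl = 2π·l/λ = 2π × 0.308 = 111°
tan(βl) = tan(111°) = -2.62
Z_in = Z_0·(Z_L + jZ_0·tanβl)/(Z_0 + jZ_L·tanβl)
     = 50·(287 − j131)/(50 − j751)

Z_in ≈ 9.94 + j18.4 Ω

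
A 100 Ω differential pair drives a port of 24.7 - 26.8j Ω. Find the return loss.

Γ = (-75.3 − j26.8)/(124.7 − j26.8), |Γ| = 0.627
RL = −20·log₁₀|Γ| = −20·log₁₀(0.627)

RL ≈ 4.06 dB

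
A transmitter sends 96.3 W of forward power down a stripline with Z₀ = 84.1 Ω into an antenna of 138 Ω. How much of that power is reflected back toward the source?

P_reflected ≈ 5.67 W

Γ = (138 − 84.1)/(138 + 84.1) = 0.243
|Γ|² = 0.0589
P_refl = |Γ|²·P_inc = 5.67 W, P_del = (1 − |Γ|²)·P_inc = 90.6 W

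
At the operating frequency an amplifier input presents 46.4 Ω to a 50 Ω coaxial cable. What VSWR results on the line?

Γ = (46.4 − 50)/(46.4 + 50) = -0.0373
VSWR = (1 + 0.0373)/(1 − 0.0373)

VSWR ≈ 1.08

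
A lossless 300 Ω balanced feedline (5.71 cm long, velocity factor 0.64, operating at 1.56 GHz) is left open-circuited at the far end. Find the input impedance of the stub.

λ = v/f = 0.64·c / 1.56 GHz = 0.123 m
βl = 2π·l/λ = 2π × 0.464 = 167°
tan(βl) = -0.231
For an open-circuited stub, Z_in = −jZ_0·cot(βl) = −jZ_0/tan(βl)

Z_in ≈ +j1300 Ω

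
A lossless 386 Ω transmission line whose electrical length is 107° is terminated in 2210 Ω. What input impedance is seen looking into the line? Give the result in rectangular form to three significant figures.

tan(βl) = tan(107°) = -3.27
Z_in = Z_0·(Z_L + jZ_0·tanβl)/(Z_0 + jZ_L·tanβl)
     = 386·(2210 − j1260)/(386 − j7230)

Z_in ≈ 73.5 + j114 Ω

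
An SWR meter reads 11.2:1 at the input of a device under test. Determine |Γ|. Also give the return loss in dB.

|Γ| ≈ 0.836; return loss ≈ 1.56 dB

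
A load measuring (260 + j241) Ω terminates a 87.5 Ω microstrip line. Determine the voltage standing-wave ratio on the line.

Γ = (Z_L − Z_0)/(Z_L + Z_0) = (172.5 + j241)/(347.5 + j241)
|Γ| = 296/423 = 0.701
VSWR = (1 + |Γ|)/(1 − |Γ|) = 1.7/0.299

VSWR ≈ 5.69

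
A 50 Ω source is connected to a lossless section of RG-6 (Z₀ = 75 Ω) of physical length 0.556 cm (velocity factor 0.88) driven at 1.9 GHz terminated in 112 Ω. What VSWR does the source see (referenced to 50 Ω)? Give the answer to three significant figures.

λ = v/f = 0.88·c / 1.9 GHz = 0.139 m
βl = 2π·l/λ = 2π × 0.04 = 14.4°
tan(βl) = 0.257
Z_in = Z_0·(Z_L + jZ_0·tanβl)/(Z_0 + jZ_L·tanβl) = 104 − j20.7 Ω
Γ_s = (Z_in − Z_s)/(Z_in + Z_s) = (54.1 − j20.7)/(154 − j20.7), |Γ_s| = 0.372
VSWR = (1 + |Γ_s|)/(1 − |Γ_s|)

VSWR ≈ 2.19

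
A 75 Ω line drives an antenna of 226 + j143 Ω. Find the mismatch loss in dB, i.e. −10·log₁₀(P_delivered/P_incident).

mismatch loss ≈ 2.14 dB

Γ = (151 + j143)/(301 + j143), |Γ| = 0.624
|Γ|² = 0.389, so P_del/P_inc = 1 − |Γ|² = 0.611
ML = −10·log₁₀(1 − |Γ|²)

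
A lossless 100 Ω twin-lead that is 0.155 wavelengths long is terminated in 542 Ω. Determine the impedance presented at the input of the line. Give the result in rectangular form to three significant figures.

Z_in ≈ 26.6 − j64.6 Ω

βl = 2π × 0.155 = 55.8°
tan(βl) = tan(55.8°) = 1.47
Z_in = Z_0·(Z_L + jZ_0·tanβl)/(Z_0 + jZ_L·tanβl)
     = 100·(542 + j147)/(100 + j798)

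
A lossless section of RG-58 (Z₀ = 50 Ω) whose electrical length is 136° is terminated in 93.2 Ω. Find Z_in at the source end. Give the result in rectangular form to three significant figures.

Z_in ≈ 42.5 + j28.2 Ω

tan(βl) = tan(136°) = -0.966
Z_in = Z_0·(Z_L + jZ_0·tanβl)/(Z_0 + jZ_L·tanβl)
     = 50·(93.2 − j48.3)/(50 − j90)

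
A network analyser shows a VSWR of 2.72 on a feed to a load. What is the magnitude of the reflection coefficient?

|Γ| ≈ 0.462

|Γ| = (S − 1)/(S + 1) = (2.72 − 1)/(2.72 + 1) = 1.72/3.72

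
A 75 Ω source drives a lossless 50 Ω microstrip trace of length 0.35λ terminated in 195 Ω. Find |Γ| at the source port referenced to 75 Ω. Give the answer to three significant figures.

|Γ| ≈ 0.653

βl = 2π × 0.35 = 126°
tan(βl) = -1.38
Z_in = Z_0·(Z_L + jZ_0·tanβl)/(Z_0 + jZ_L·tanβl) = 18.9 + j32.8 Ω
Γ_s = (Z_in − Z_s)/(Z_in + Z_s) = (-56.1 + j32.8)/(93.9 + j32.8), |Γ_s| = 0.653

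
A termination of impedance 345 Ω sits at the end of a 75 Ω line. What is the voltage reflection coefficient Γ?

Γ = (Z_L − Z_0)/(Z_L + Z_0) = (345 − 75)/(345 + 75) = 270/420

Γ = 0.643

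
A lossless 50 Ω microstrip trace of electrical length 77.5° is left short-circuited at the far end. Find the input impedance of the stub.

tan(βl) = 4.51
For a short-circuited stub, Z_in = jZ_0·tan(βl)

Z_in ≈ +j226 Ω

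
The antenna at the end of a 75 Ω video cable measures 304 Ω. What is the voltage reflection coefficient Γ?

Γ = 0.604

Γ = (Z_L − Z_0)/(Z_L + Z_0) = (304 − 75)/(304 + 75) = 229/379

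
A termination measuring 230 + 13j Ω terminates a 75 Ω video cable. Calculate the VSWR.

VSWR ≈ 3.08

Γ = (Z_L − Z_0)/(Z_L + Z_0) = (155 + j13)/(305 + j13)
|Γ| = 156/305 = 0.51
VSWR = (1 + |Γ|)/(1 − |Γ|) = 1.51/0.49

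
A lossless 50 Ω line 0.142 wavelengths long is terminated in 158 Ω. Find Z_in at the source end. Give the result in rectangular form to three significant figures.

βl = 2π × 0.142 = 51.1°
tan(βl) = tan(51.1°) = 1.24
Z_in = Z_0·(Z_L + jZ_0·tanβl)/(Z_0 + jZ_L·tanβl)
     = 50·(158 + j62)/(50 + j196)

Z_in ≈ 24.5 − j34.1 Ω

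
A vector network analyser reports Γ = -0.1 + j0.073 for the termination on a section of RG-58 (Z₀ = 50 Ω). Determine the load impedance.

Z_L ≈ 40.5 + j6.01 Ω

Z_L = Z_0·(1 + Γ)/(1 − Γ) = 50·(0.9 + j0.073)/(1.1 − j0.073)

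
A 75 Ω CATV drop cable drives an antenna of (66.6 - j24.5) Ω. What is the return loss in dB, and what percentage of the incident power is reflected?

RL ≈ 14.9 dB; 3.25% of incident power reflected

Γ = (-8.4 − j24.5)/(141.6 − j24.5), |Γ| = 0.18
RL = −20·log₁₀(0.18) = 14.9 dB
P_refl/P_inc = |Γ|² = 0.0325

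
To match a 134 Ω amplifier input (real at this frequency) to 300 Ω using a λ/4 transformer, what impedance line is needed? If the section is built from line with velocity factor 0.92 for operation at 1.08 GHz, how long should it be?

Z_qwt = √(Z_0·R_L) = √(300 × 134) = √40200
λ = 0.92·c/f = 0.256 m, so l = λ/4 = 0.0639 m

Z_qwt ≈ 200 Ω; length ≈ 6.39 cm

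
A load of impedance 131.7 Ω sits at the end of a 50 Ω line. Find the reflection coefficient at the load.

Γ = (Z_L − Z_0)/(Z_L + Z_0) = (131.7 − 50)/(131.7 + 50) = 81.7/181.7

Γ = 0.45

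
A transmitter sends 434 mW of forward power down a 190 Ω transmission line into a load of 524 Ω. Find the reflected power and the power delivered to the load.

P_reflected ≈ 95 mW; P_delivered ≈ 339 mW

Γ = (524 − 190)/(524 + 190) = 0.468
|Γ|² = 0.219
P_refl = |Γ|²·P_inc = 95 mW, P_del = (1 − |Γ|²)·P_inc = 339 mW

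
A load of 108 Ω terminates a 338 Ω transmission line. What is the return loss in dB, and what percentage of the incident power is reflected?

RL ≈ 5.75 dB; 26.6% of incident power reflected

Γ = (108 − 338)/(108 + 338) = -0.516
RL = −20·log₁₀(0.516) = 5.75 dB
P_refl/P_inc = |Γ|² = 0.266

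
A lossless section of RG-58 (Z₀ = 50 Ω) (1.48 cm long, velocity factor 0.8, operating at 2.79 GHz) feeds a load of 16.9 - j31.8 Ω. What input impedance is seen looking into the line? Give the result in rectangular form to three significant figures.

λ = v/f = 0.8·c / 2.79 GHz = 0.086 m
βl = 2π·l/λ = 2π × 0.172 = 61.9°
tan(βl) = tan(61.9°) = 1.88
Z_in = Z_0·(Z_L + jZ_0·tanβl)/(Z_0 + jZ_L·tanβl)
     = 50·(16.9 + j62)/(110 + j31.7)

Z_in ≈ 14.7 + j24 Ω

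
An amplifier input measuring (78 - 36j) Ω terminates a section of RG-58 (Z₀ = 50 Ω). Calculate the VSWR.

VSWR ≈ 2.04

Γ = (Z_L − Z_0)/(Z_L + Z_0) = (28 − j36)/(128 − j36)
|Γ| = 45.6/133 = 0.343
VSWR = (1 + |Γ|)/(1 − |Γ|) = 1.34/0.657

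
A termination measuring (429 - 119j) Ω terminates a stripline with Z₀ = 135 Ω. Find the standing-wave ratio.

Γ = (Z_L − Z_0)/(Z_L + Z_0) = (294 − j119)/(564 − j119)
|Γ| = 317/576 = 0.55
VSWR = (1 + |Γ|)/(1 − |Γ|) = 1.55/0.45

VSWR ≈ 3.45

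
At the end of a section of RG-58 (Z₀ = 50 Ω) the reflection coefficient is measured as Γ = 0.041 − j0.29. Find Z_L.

Z_L = Z_0·(1 + Γ)/(1 − Γ) = 50·(1.04 − j0.29)/(0.959 + j0.29)

Z_L ≈ 45.5 − j28.9 Ω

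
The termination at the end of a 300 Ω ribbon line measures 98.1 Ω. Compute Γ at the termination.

Γ = (Z_L − Z_0)/(Z_L + Z_0) = (98.1 − 300)/(98.1 + 300) = -201.9/398.1

Γ = -0.507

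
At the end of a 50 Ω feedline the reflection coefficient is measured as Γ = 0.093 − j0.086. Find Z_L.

Z_L = Z_0·(1 + Γ)/(1 − Γ) = 50·(1.09 − j0.086)/(0.907 + j0.086)

Z_L ≈ 59.3 − j10.4 Ω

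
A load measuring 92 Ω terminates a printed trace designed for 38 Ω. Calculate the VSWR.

VSWR ≈ 2.42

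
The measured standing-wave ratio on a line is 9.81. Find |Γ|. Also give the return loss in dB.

|Γ| ≈ 0.815; return loss ≈ 1.78 dB

|Γ| = (S − 1)/(S + 1) = (9.81 − 1)/(9.81 + 1) = 8.81/10.8
RL = −20·log₁₀|Γ| = −20·log₁₀(0.815)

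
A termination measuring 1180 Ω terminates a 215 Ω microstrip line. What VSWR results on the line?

For a purely resistive load, VSWR = R_L/Z_0 or Z_0/R_L (whichever > 1) = 1180/215

VSWR ≈ 5.49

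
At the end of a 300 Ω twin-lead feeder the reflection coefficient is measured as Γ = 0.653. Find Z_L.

Z_L ≈ 1430 Ω

Z_L = Z_0·(1 + Γ)/(1 − Γ) = 300·(1.65)/(0.347)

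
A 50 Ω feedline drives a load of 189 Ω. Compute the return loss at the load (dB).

Γ = (189 − 50)/(189 + 50) = 0.582
RL = −20·log₁₀|Γ| = −20·log₁₀(0.582)

RL ≈ 4.71 dB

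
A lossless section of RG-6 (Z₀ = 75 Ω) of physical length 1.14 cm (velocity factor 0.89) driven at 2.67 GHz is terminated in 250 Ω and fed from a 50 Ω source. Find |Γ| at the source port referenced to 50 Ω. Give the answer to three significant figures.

λ = v/f = 0.89·c / 2.67 GHz = 0.1 m
βl = 2π·l/λ = 2π × 0.114 = 41°
tan(βl) = 0.871
Z_in = Z_0·(Z_L + jZ_0·tanβl)/(Z_0 + jZ_L·tanβl) = 46.7 − j70.1 Ω
Γ_s = (Z_in − Z_s)/(Z_in + Z_s) = (-3.35 − j70.1)/(96.7 − j70.1), |Γ_s| = 0.588

|Γ| ≈ 0.588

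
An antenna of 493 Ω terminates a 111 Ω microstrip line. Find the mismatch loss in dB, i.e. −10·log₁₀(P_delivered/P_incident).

Γ = (493 − 111)/(493 + 111) = 0.632
|Γ|² = 0.4, so P_del/P_inc = 1 − |Γ|² = 0.6
ML = −10·log₁₀(1 − |Γ|²)

mismatch loss ≈ 2.22 dB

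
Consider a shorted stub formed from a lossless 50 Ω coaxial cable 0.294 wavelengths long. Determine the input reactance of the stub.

βl = 2π × 0.294 = 106°
tan(βl) = -3.52
For a shorted stub, Z_in = jZ_0·tan(βl)

X_in ≈ -176 Ω (capacitive)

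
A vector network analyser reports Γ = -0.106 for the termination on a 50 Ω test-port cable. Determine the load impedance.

Z_L ≈ 40.4 Ω

Z_L = Z_0·(1 + Γ)/(1 − Γ) = 50·(0.894)/(1.11)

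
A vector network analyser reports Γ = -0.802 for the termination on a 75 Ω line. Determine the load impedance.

Z_L ≈ 8.24 Ω

Z_L = Z_0·(1 + Γ)/(1 − Γ) = 75·(0.198)/(1.8)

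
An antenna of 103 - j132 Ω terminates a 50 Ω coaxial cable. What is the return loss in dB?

RL ≈ 3.05 dB

Γ = (53 − j132)/(153 − j132), |Γ| = 0.704
RL = −20·log₁₀|Γ| = −20·log₁₀(0.704)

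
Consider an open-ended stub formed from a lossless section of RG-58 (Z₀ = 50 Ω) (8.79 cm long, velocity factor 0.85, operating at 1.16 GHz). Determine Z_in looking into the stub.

λ = v/f = 0.85·c / 1.16 GHz = 0.22 m
βl = 2π·l/λ = 2π × 0.4 = 144°
tan(βl) = -0.728
For an open-ended stub, Z_in = −jZ_0·cot(βl) = −jZ_0/tan(βl)

Z_in ≈ +j68.7 Ω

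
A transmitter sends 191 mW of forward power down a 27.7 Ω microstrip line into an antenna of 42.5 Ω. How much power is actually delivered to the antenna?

P_delivered ≈ 183 mW

Γ = (42.5 − 27.7)/(42.5 + 27.7) = 0.211
|Γ|² = 0.0444
P_refl = |Γ|²·P_inc = 8.49 mW, P_del = (1 − |Γ|²)·P_inc = 183 mW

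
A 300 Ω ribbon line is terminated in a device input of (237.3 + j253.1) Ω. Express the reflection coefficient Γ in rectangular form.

Γ ≈ 0.0861 + j0.431

Γ = (Z_L − Z_0)/(Z_L + Z_0) = (-62.7 + j253.1)/(537.3 + j253.1)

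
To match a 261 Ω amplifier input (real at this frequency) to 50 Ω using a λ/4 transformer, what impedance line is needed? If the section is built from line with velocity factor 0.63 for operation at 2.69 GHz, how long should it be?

Z_qwt ≈ 114 Ω; length ≈ 1.76 cm

Z_qwt = √(Z_0·R_L) = √(50 × 261) = √13050
λ = 0.63·c/f = 0.0703 m, so l = λ/4 = 0.0176 m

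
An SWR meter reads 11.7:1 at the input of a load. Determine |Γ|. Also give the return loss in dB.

|Γ| = (S − 1)/(S + 1) = (11.7 − 1)/(11.7 + 1) = 10.7/12.7
RL = −20·log₁₀|Γ| = −20·log₁₀(0.843)

|Γ| ≈ 0.843; return loss ≈ 1.49 dB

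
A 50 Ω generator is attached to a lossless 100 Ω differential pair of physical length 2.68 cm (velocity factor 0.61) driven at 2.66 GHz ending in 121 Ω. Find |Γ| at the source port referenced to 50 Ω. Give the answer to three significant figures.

λ = v/f = 0.61·c / 2.66 GHz = 0.0688 m
βl = 2π·l/λ = 2π × 0.39 = 140°
tan(βl) = -0.832
Z_in = Z_0·(Z_L + jZ_0·tanβl)/(Z_0 + jZ_L·tanβl) = 102 + j19.2 Ω
Γ_s = (Z_in − Z_s)/(Z_in + Z_s) = (51.7 + j19.2)/(152 + j19.2), |Γ_s| = 0.361

|Γ| ≈ 0.361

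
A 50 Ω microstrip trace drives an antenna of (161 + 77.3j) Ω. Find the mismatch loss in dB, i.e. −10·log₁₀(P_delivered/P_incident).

Γ = (111 + j77.3)/(211 + j77.3), |Γ| = 0.602
|Γ|² = 0.362, so P_del/P_inc = 1 − |Γ|² = 0.638
ML = −10·log₁₀(1 − |Γ|²)

mismatch loss ≈ 1.95 dB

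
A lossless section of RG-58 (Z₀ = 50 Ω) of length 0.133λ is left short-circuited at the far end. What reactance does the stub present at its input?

X_in ≈ 55.3 Ω (inductive)

βl = 2π × 0.133 = 47.9°
tan(βl) = 1.11
For a short-circuited stub, Z_in = jZ_0·tan(βl)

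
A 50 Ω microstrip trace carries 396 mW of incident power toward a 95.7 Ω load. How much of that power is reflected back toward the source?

Γ = (95.7 − 50)/(95.7 + 50) = 0.314
|Γ|² = 0.0984
P_refl = |Γ|²·P_inc = 39 mW, P_del = (1 − |Γ|²)·P_inc = 357 mW

P_reflected ≈ 39 mW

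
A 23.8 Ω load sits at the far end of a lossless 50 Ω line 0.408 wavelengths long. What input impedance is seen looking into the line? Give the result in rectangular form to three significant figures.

Z_in ≈ 30.9 − j23 Ω

βl = 2π × 0.408 = 147°
tan(βl) = tan(147°) = -0.652
Z_in = Z_0·(Z_L + jZ_0·tanβl)/(Z_0 + jZ_L·tanβl)
     = 50·(23.8 − j32.6)/(50 − j15.5)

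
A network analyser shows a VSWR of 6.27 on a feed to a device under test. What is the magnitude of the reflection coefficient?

|Γ| = (S − 1)/(S + 1) = (6.27 − 1)/(6.27 + 1) = 5.27/7.27

|Γ| ≈ 0.725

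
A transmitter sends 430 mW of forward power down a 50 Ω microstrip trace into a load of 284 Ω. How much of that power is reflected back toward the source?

P_reflected ≈ 211 mW

Γ = (284 − 50)/(284 + 50) = 0.701
|Γ|² = 0.491
P_refl = |Γ|²·P_inc = 211 mW, P_del = (1 − |Γ|²)·P_inc = 219 mW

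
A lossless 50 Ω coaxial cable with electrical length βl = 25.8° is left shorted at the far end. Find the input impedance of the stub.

tan(βl) = 0.483
For a shorted stub, Z_in = jZ_0·tan(βl)

Z_in ≈ +j24.2 Ω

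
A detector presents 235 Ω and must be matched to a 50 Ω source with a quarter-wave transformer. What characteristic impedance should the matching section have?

Z_qwt ≈ 108 Ω

Z_qwt = √(Z_0·R_L) = √(50 × 235) = √11750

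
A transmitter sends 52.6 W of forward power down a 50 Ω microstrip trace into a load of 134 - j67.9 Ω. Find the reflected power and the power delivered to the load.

P_reflected ≈ 16 W; P_delivered ≈ 36.6 W

|Γ| = |(84 − j67.9)/(184 − j67.9)| = 0.551
|Γ|² = 0.303
P_refl = |Γ|²·P_inc = 16 W, P_del = (1 − |Γ|²)·P_inc = 36.6 W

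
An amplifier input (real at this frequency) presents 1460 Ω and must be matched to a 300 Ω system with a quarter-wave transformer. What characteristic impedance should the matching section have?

Z_qwt = √(Z_0·R_L) = √(300 × 1460) = √438000

Z_qwt ≈ 662 Ω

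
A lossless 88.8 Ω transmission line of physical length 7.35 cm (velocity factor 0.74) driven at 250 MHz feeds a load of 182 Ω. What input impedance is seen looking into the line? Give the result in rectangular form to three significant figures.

λ = v/f = 0.74·c / 250 MHz = 0.888 m
βl = 2π·l/λ = 2π × 0.0828 = 29.8°
tan(βl) = tan(29.8°) = 0.573
Z_in = Z_0·(Z_L + jZ_0·tanβl)/(Z_0 + jZ_L·tanβl)
     = 88.8·(182 + j50.9)/(88.8 + j104)

Z_in ≈ 102 − j68.5 Ω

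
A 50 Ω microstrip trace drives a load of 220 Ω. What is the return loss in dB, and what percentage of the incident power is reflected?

Γ = (220 − 50)/(220 + 50) = 0.63
RL = −20·log₁₀(0.63) = 4.02 dB
P_refl/P_inc = |Γ|² = 0.396

RL ≈ 4.02 dB; 39.6% of incident power reflected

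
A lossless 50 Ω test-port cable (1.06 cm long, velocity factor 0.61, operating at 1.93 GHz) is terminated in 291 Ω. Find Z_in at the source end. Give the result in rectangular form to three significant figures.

λ = v/f = 0.61·c / 1.93 GHz = 0.0948 m
βl = 2π·l/λ = 2π × 0.112 = 40.2°
tan(βl) = tan(40.2°) = 0.846
Z_in = Z_0·(Z_L + jZ_0·tanβl)/(Z_0 + jZ_L·tanβl)
     = 50·(291 + j42.3)/(50 + j246)

Z_in ≈ 19.8 − j55.1 Ω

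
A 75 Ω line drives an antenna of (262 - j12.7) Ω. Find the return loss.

RL ≈ 5.1 dB

Γ = (187 − j12.7)/(337 − j12.7), |Γ| = 0.556
RL = −20·log₁₀|Γ| = −20·log₁₀(0.556)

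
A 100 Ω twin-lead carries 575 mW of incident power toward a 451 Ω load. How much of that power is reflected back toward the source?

P_reflected ≈ 233 mW

Γ = (451 − 100)/(451 + 100) = 0.637
|Γ|² = 0.406
P_refl = |Γ|²·P_inc = 233 mW, P_del = (1 − |Γ|²)·P_inc = 342 mW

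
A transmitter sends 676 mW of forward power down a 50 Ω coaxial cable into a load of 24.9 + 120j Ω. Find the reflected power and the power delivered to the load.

P_reflected ≈ 508 mW; P_delivered ≈ 168 mW

|Γ| = |(-25.1 + j120)/(74.9 + j120)| = 0.867
|Γ|² = 0.751
P_refl = |Γ|²·P_inc = 508 mW, P_del = (1 − |Γ|²)·P_inc = 168 mW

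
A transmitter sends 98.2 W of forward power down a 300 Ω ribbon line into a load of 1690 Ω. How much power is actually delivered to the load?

Γ = (1690 − 300)/(1690 + 300) = 0.698
|Γ|² = 0.488
P_refl = |Γ|²·P_inc = 47.9 W, P_del = (1 − |Γ|²)·P_inc = 50.3 W

P_delivered ≈ 50.3 W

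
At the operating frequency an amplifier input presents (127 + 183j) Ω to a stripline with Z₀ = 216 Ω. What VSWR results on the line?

VSWR ≈ 3.2

Γ = (Z_L − Z_0)/(Z_L + Z_0) = (-89 + j183)/(343 + j183)
|Γ| = 203/389 = 0.523
VSWR = (1 + |Γ|)/(1 − |Γ|) = 1.52/0.477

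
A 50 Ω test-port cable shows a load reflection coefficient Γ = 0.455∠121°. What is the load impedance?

Z_L = Z_0·(1 + Γ)/(1 − Γ) = 50·(0.766 + j0.39)/(1.23 − j0.39)

Z_L ≈ 23.7 + j23.3 Ω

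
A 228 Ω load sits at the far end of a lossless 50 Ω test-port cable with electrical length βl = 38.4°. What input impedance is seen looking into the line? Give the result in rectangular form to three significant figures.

tan(βl) = tan(38.4°) = 0.793
Z_in = Z_0·(Z_L + jZ_0·tanβl)/(Z_0 + jZ_L·tanβl)
     = 50·(228 + j39.6)/(50 + j181)

Z_in ≈ 26.4 − j55.8 Ω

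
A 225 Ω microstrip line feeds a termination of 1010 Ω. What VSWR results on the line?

Γ = (1010 − 225)/(1010 + 225) = 0.636
VSWR = (1 + 0.636)/(1 − 0.636)

VSWR ≈ 4.49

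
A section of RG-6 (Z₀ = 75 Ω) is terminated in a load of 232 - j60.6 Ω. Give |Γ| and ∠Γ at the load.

Γ ≈ 0.538 ∠ -9.94°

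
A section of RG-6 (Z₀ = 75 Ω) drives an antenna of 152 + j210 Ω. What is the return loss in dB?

RL ≈ 2.81 dB

Γ = (77 + j210)/(227 + j210), |Γ| = 0.723
RL = −20·log₁₀|Γ| = −20·log₁₀(0.723)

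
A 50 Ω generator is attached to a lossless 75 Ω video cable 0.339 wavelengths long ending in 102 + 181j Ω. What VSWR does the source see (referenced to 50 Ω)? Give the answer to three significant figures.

VSWR ≈ 4.46

βl = 2π × 0.339 = 122°
tan(βl) = -1.6
Z_in = Z_0·(Z_L + jZ_0·tanβl)/(Z_0 + jZ_L·tanβl) = 12.8 + j18.3 Ω
Γ_s = (Z_in − Z_s)/(Z_in + Z_s) = (-37.2 + j18.3)/(62.8 + j18.3), |Γ_s| = 0.634
VSWR = (1 + |Γ_s|)/(1 − |Γ_s|)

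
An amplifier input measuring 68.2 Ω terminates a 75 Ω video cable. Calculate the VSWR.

VSWR ≈ 1.1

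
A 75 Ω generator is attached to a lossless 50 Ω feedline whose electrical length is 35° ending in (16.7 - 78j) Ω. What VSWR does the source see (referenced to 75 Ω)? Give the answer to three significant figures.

tan(βl) = 0.7
Z_in = Z_0·(Z_L + jZ_0·tanβl)/(Z_0 + jZ_L·tanβl) = 5.61 − j21.2 Ω
Γ_s = (Z_in − Z_s)/(Z_in + Z_s) = (-69.4 − j21.2)/(80.6 − j21.2), |Γ_s| = 0.87
VSWR = (1 + |Γ_s|)/(1 − |Γ_s|)

VSWR ≈ 14.4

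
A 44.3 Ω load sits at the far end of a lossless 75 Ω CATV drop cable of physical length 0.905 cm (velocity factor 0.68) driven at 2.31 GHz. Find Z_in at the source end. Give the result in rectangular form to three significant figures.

Z_in ≈ 57.9 + j30.6 Ω

λ = v/f = 0.68·c / 2.31 GHz = 0.0883 m
βl = 2π·l/λ = 2π × 0.102 = 36.9°
tan(βl) = tan(36.9°) = 0.751
Z_in = Z_0·(Z_L + jZ_0·tanβl)/(Z_0 + jZ_L·tanβl)
     = 75·(44.3 + j56.3)/(75 + j33.3)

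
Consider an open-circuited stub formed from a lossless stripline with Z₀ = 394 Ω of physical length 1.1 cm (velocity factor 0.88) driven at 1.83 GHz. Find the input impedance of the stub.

λ = v/f = 0.88·c / 1.83 GHz = 0.144 m
βl = 2π·l/λ = 2π × 0.0762 = 27.4°
tan(βl) = 0.519
For an open-circuited stub, Z_in = −jZ_0·cot(βl) = −jZ_0/tan(βl)

Z_in ≈ −j758 Ω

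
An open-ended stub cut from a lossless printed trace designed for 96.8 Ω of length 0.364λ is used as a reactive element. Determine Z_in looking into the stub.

βl = 2π × 0.364 = 131°
tan(βl) = -1.15
For an open-ended stub, Z_in = −jZ_0·cot(βl) = −jZ_0/tan(βl)

Z_in ≈ +j84.3 Ω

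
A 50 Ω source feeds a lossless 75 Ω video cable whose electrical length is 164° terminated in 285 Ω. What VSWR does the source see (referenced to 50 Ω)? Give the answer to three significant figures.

tan(βl) = -0.287
Z_in = Z_0·(Z_L + jZ_0·tanβl)/(Z_0 + jZ_L·tanβl) = 141 + j132 Ω
Γ_s = (Z_in − Z_s)/(Z_in + Z_s) = (91 + j132)/(191 + j132), |Γ_s| = 0.691
VSWR = (1 + |Γ_s|)/(1 − |Γ_s|)

VSWR ≈ 5.47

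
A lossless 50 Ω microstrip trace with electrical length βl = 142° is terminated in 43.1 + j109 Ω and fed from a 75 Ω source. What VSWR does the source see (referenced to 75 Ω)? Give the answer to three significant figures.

VSWR ≈ 9.58

tan(βl) = -0.781
Z_in = Z_0·(Z_L + jZ_0·tanβl)/(Z_0 + jZ_L·tanβl) = 8.94 + j28.1 Ω
Γ_s = (Z_in − Z_s)/(Z_in + Z_s) = (-66.1 + j28.1)/(83.9 + j28.1), |Γ_s| = 0.811
VSWR = (1 + |Γ_s|)/(1 − |Γ_s|)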